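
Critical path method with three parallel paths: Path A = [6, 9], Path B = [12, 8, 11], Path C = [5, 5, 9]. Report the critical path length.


Path A: 6 + 9 = 15
Path B: 12 + 8 + 11 = 31
Path C: 5 + 5 + 9 = 19
Critical path = longest = max(15, 31, 19)
= 31 (Path B)


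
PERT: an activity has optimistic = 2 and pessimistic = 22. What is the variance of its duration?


σ² = ((p - o) / 6)² = (p - o)² / 36
= (22 - 2)² / 36
= 20² / 36
= 400 / 36
= 11.1111


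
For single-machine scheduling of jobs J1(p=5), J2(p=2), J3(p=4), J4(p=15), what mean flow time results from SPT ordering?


SPT order: J2 → J3 → J1 → J4
Completion times:
  J2: C=2
  J3: C=6
  J1: C=11
  J4: C=26
Sum = 45, n = 4
Mean flow = 45/4
= 11.25


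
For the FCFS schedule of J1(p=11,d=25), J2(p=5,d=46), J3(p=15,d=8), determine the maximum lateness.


Lateness per job (L = C - d):
  J1: C=11, d=25, L=-14
  J2: C=16, d=46, L=-30
  J3: C=31, d=8, L=23
Lmax = max(-14, -30, 23)
= 23


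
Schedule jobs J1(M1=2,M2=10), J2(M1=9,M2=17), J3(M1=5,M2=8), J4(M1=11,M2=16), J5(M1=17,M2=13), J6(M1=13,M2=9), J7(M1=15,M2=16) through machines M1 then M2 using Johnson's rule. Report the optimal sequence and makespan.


Johnson's rule:
Group 1 (M1≤M2, sort by M1): ['J1', 'J3', 'J2', 'J4', 'J7']
Group 2 (M1>M2, sort desc M2): ['J5', 'J6']
Sequence: J1 → J3 → J2 → J4 → J7 → J5 → J6
Makespan calculation:
  J1: M1 done=2, M2 done=12
  J3: M1 done=7, M2 done=20
  J2: M1 done=16, M2 done=37
  J4: M1 done=27, M2 done=53
  J7: M1 done=42, M2 done=69
  J5: M1 done=59, M2 done=82
  J6: M1 done=72, M2 done=91
= Sequence: J1 → J3 → J2 → J4 → J7 → J5 → J6, Makespan: 91


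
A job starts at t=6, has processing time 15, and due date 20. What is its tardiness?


Completion = start + processing = 6 + 15 = 21
Tardiness = max(0, C - d) = max(0, 21 - 20)
= max(0, 1)
= 1


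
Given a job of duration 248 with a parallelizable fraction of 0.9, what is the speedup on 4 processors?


Amdahl's law: T_p = T × ((1-p) + p/N)
= 248 × ((1-0.9) + 0.9/4)
= 248 × (0.10 + 0.2250)
= 248 × 0.3250
= 80.60
Speedup = 248/80.60
= 3.08×


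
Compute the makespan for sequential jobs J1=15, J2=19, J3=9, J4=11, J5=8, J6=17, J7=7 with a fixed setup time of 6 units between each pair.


Makespan = Σ processing + (n-1) × setup
= (15 + 19 + 9 + 11 + 8 + 17 + 7) + (7-1)×6
= 86 + 36
= 122 time units


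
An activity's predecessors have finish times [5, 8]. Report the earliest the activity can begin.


ES = max of all predecessor completion times
Predecessors: [5, 8]
ES = max(5, 8)
= 8


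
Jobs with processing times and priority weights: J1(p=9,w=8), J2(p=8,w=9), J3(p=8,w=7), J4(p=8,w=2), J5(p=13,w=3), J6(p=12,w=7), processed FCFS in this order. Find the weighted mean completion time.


Completion times:
  J1: C=9, w×C=8×9=72
  J2: C=17, w×C=9×17=153
  J3: C=25, w×C=7×25=175
  J4: C=33, w×C=2×33=66
  J5: C=46, w×C=3×46=138
  J6: C=58, w×C=7×58=406
Sum w×C = 1010
Sum w = 36
Weighted avg = 1010/36
= 28.06


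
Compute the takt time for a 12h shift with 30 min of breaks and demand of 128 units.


Available = 12×60 - 30 = 690 min
Takt time = 690 / 128
= 5.39 min/unit


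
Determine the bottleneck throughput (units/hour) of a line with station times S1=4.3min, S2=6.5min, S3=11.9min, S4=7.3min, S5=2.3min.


Bottleneck = longest station time
Station times: [4.3, 6.5, 11.9, 7.3, 2.3]
Max = 11.9 min
Rate = 60 / 11.9
= 5.04 units/hour (bottleneck: 11.9min)


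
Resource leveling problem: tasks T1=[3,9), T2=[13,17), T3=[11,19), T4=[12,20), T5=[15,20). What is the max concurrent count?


Check each time point for overlaps:
  t=15: 4 tasks active (T2, T3, T4, T5)
Max concurrent = 4


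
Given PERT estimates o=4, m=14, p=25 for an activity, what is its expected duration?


te = (o + 4m + p) / 6
= (4 + 4×14 + 25) / 6
= (4 + 56 + 25) / 6
= 85 / 6
= 14.17


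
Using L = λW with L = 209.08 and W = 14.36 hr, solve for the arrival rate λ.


Little's law: L = λW → λ = L / W
= 209.08 / 14.36
= 14.56 per hour


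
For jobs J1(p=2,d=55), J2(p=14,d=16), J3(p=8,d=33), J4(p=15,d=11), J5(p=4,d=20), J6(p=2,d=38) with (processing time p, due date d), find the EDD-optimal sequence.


EDD: sort by earliest due date
  J4: d=11, p=15
  J2: d=16, p=14
  J5: d=20, p=4
  J3: d=33, p=8
  J6: d=38, p=2
  J1: d=55, p=2
Order: J4 → J2 → J5 → J3 → J6 → J1


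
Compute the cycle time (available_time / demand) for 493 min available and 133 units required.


Cycle time = available time / demand
= 493 / 133
= 3.71 min/unit


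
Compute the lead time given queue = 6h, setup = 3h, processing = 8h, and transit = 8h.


Lead time = queue + setup + processing + transit
= 6 + 3 + 8 + 8
= 25 hours


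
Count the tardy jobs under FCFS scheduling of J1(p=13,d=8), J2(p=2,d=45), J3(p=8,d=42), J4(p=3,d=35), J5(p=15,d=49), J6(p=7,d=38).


Completion vs due date:
  J1: C=13, d=8 → TARDY
  J2: C=15, d=45 → on time
  J3: C=23, d=42 → on time
  J4: C=26, d=35 → on time
  J5: C=41, d=49 → on time
  J6: C=48, d=38 → TARDY
Tardy jobs: J1, J6
Count = 2


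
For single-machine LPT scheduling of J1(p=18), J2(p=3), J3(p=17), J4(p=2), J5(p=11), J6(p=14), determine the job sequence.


LPT: sort by longest processing time first
  J1: p=18
  J3: p=17
  J6: p=14
  J5: p=11
  J2: p=3
  J4: p=2
Order: J1 → J3 → J6 → J5 → J2 → J4


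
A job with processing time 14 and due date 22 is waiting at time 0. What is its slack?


Slack = due - current_time - processing
= 22 - 0 - 14
= 8


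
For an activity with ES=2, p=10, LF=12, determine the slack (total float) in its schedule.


EF = ES + duration = 2 + 10 = 12
LS = LF - duration = 12 - 10 = 2
Total Float = LF - EF = 12 - 12
(or LS - ES = 2 - 2)
= 0


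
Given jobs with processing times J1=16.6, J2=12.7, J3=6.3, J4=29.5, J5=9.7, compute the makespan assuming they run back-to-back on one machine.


Sequential makespan: sum all processing times
= 16.6 + 12.7 + 6.3 + 29.5 + 9.7
= 74.8 time units


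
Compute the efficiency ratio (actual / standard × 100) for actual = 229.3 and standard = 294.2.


Efficiency = (actual / standard) × 100
= (229.3 / 294.2) × 100
= 77.9%


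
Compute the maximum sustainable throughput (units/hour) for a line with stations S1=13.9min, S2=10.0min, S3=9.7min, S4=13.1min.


Bottleneck = longest station time
Station times: [13.9, 10.0, 9.7, 13.1]
Max = 13.9 min
Rate = 60 / 13.9
= 4.32 units/hour (bottleneck: 13.9min)


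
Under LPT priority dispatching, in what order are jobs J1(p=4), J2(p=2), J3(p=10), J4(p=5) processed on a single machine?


LPT: sort by longest processing time first
  J3: p=10
  J4: p=5
  J1: p=4
  J2: p=2
Order: J3 → J4 → J1 → J2


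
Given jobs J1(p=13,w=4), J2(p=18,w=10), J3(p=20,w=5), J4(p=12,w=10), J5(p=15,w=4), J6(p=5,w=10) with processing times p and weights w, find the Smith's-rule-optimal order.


WSPT (Smith's rule): sort by p/w ascending
  J6: p/w = 5/10 = 0.500
  J4: p/w = 12/10 = 1.200
  J2: p/w = 18/10 = 1.800
  J1: p/w = 13/4 = 3.250
  J5: p/w = 15/4 = 3.750
  J3: p/w = 20/5 = 4.000
Order: J6 → J4 → J2 → J1 → J5 → J3


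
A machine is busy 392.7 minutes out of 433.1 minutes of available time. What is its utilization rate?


Utilization = busy / total × 100
= 392.7 / 433.1 × 100
= 90.7%


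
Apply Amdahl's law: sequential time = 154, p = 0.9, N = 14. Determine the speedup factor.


Amdahl's law: T_p = T × ((1-p) + p/N)
= 154 × ((1-0.9) + 0.9/14)
= 154 × (0.10 + 0.0643)
= 154 × 0.1643
= 25.30
Speedup = 154/25.30
= 6.09×


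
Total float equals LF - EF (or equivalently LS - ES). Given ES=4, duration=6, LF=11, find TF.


EF = ES + duration = 4 + 6 = 10
LS = LF - duration = 11 - 6 = 5
Total Float = LF - EF = 11 - 10
(or LS - ES = 5 - 4)
= 1


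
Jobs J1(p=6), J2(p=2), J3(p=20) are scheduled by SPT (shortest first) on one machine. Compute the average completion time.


SPT order: J2 → J1 → J3
Completion times:
  J2: C=2
  J1: C=8
  J3: C=28
Sum = 38, n = 3
Mean flow = 38/3
= 12.67


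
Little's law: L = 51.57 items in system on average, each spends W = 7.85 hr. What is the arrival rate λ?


Little's law: L = λW → λ = L / W
= 51.57 / 7.85
= 6.57 per hour


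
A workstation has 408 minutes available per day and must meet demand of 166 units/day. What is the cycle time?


Cycle time = available time / demand
= 408 / 166
= 2.46 min/unit


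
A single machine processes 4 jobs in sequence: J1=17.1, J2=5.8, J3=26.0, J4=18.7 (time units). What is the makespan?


Sequential makespan: sum all processing times
= 17.1 + 5.8 + 26.0 + 18.7
= 67.6 time units


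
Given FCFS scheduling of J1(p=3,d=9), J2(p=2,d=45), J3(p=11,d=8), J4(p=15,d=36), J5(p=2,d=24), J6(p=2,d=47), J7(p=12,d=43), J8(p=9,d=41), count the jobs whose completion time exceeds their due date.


Completion vs due date:
  J1: C=3, d=9 → on time
  J2: C=5, d=45 → on time
  J3: C=16, d=8 → TARDY
  J4: C=31, d=36 → on time
  J5: C=33, d=24 → TARDY
  J6: C=35, d=47 → on time
  J7: C=47, d=43 → TARDY
  J8: C=56, d=41 → TARDY
Tardy jobs: J3, J5, J7, J8
Count = 4


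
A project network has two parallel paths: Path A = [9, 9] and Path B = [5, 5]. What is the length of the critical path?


Path A: 9 + 9 = 18
Path B: 5 + 5 = 10
Critical path = longest = max(18, 10)
= 18 (Path A)


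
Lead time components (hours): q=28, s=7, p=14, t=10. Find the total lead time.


Lead time = queue + setup + processing + transit
= 28 + 7 + 14 + 10
= 59 hours


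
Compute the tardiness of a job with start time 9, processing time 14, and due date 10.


Completion = start + processing = 9 + 14 = 23
Tardiness = max(0, C - d) = max(0, 23 - 10)
= max(0, 13)
= 13


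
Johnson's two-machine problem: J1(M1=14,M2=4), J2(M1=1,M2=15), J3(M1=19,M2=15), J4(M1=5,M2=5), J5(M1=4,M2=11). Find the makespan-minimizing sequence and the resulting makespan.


Johnson's rule:
Group 1 (M1≤M2, sort by M1): ['J2', 'J5', 'J4']
Group 2 (M1>M2, sort desc M2): ['J3', 'J1']
Sequence: J2 → J5 → J4 → J3 → J1
Makespan calculation:
  J2: M1 done=1, M2 done=16
  J5: M1 done=5, M2 done=27
  J4: M1 done=10, M2 done=32
  J3: M1 done=29, M2 done=47
  J1: M1 done=43, M2 done=51
= Sequence: J2 → J5 → J4 → J3 → J1, Makespan: 51


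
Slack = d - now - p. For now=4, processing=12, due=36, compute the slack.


Slack = due - current_time - processing
= 36 - 4 - 12
= 20


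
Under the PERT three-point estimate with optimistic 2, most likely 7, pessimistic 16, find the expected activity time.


te = (o + 4m + p) / 6
= (2 + 4×7 + 16) / 6
= (2 + 28 + 16) / 6
= 46 / 6
= 7.67


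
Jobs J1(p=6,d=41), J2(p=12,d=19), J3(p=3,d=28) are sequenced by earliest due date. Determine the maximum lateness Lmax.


EDD order: J2 → J3 → J1
Completion and lateness:
  J2: C=12, d=19, L=12-19=-7
  J3: C=15, d=28, L=15-28=-13
  J1: C=21, d=41, L=21-41=-20
Lmax = max(-7, -13, -20)
= -7


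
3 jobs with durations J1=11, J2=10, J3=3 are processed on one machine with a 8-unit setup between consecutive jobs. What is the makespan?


Makespan = Σ processing + (n-1) × setup
= (11 + 10 + 3) + (3-1)×8
= 24 + 16
= 40 time units


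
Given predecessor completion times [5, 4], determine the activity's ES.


ES = max of all predecessor completion times
Predecessors: [5, 4]
ES = max(5, 4)
= 5


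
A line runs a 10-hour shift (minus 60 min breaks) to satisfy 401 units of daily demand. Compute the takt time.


Available = 10×60 - 60 = 540 min
Takt time = 540 / 401
= 1.35 min/unit


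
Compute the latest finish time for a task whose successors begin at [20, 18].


LF = min of all successor start times
Successors start at: [20, 18]
LF = min(20, 18)
= 18


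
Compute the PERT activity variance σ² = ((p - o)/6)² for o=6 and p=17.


σ² = ((p - o) / 6)² = (p - o)² / 36
= (17 - 6)² / 36
= 11² / 36
= 121 / 36
= 3.3611


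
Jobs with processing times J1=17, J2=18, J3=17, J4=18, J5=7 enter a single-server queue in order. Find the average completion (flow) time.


Completion times:
  J1: completes at 17
  J2: completes at 35
  J3: completes at 52
  J4: completes at 70
  J5: completes at 77
Sum = 251
Average = 251/5
= 50.20


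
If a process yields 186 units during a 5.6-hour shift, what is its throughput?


Throughput = units / time
= 186 / 5.6
= 33.2 units/hour


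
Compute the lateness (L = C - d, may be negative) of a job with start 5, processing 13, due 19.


Completion = 5 + 13 = 18
Lateness = C - d = 18 - 19
= -1


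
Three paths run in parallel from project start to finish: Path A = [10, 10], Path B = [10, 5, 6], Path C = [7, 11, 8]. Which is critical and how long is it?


Path A: 10 + 10 = 20
Path B: 10 + 5 + 6 = 21
Path C: 7 + 11 + 8 = 26
Critical path = longest = max(20, 21, 26)
= 26 (Path C)


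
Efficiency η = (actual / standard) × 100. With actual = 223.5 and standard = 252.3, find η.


Efficiency = (actual / standard) × 100
= (223.5 / 252.3) × 100
= 88.6%


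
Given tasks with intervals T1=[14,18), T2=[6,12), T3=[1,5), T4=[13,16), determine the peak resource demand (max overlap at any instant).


Check each time point for overlaps:
  t=14: 2 tasks active (T1, T4)
Max concurrent = 2


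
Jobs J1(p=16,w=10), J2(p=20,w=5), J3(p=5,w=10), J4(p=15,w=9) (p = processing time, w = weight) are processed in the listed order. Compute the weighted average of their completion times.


Completion times:
  J1: C=16, w×C=10×16=160
  J2: C=36, w×C=5×36=180
  J3: C=41, w×C=10×41=410
  J4: C=56, w×C=9×56=504
Sum w×C = 1254
Sum w = 34
Weighted avg = 1254/34
= 36.88


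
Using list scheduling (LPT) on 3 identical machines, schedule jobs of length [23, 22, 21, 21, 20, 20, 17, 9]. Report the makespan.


Jobs (LPT sorted): [23, 22, 21, 21, 20, 20, 17, 9]
Machines: 3
  J=23 → Machine 1 (load: 0+23=23)
  J=22 → Machine 2 (load: 0+22=22)
  J=21 → Machine 3 (load: 0+21=21)
  J=21 → Machine 3 (load: 21+21=42)
  J=20 → Machine 2 (load: 22+20=42)
  J=20 → Machine 1 (load: 23+20=43)
  J=17 → Machine 2 (load: 42+17=59)
  J=9 → Machine 3 (load: 42+9=51)
Machine loads: [43, 59, 51]
Makespan = max = 59 time units


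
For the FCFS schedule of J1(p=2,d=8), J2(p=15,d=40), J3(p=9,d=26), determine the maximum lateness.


Lateness per job (L = C - d):
  J1: C=2, d=8, L=-6
  J2: C=17, d=40, L=-23
  J3: C=26, d=26, L=0
Lmax = max(-6, -23, 0)
= 0


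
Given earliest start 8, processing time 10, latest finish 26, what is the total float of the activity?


EF = ES + duration = 8 + 10 = 18
LS = LF - duration = 26 - 10 = 16
Total Float = LF - EF = 26 - 18
(or LS - ES = 16 - 8)
= 8


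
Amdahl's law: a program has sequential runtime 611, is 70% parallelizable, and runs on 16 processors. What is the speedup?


Amdahl's law: T_p = T × ((1-p) + p/N)
= 611 × ((1-0.7) + 0.7/16)
= 611 × (0.30 + 0.0437)
= 611 × 0.3438
= 210.03
Speedup = 611/210.03
= 2.91×


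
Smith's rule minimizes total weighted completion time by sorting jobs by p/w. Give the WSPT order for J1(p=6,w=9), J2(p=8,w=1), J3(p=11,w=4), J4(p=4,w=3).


WSPT (Smith's rule): sort by p/w ascending
  J1: p/w = 6/9 = 0.667
  J4: p/w = 4/3 = 1.333
  J3: p/w = 11/4 = 2.750
  J2: p/w = 8/1 = 8.000
Order: J1 → J4 → J3 → J2


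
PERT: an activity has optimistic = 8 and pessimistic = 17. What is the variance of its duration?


σ² = ((p - o) / 6)² = (p - o)² / 36
= (17 - 8)² / 36
= 9² / 36
= 81 / 36
= 2.2500


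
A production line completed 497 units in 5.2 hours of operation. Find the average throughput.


Throughput = units / time
= 497 / 5.2
= 95.6 units/hour


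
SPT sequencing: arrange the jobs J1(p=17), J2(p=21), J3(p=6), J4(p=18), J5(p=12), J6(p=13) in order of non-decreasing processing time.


SPT: sort by shortest processing time
  J3: p=6
  J5: p=12
  J6: p=13
  J1: p=17
  J4: p=18
  J2: p=21
Order: J3 → J5 → J6 → J1 → J4 → J2


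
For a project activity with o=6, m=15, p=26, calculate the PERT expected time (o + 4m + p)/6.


te = (o + 4m + p) / 6
= (6 + 4×15 + 26) / 6
= (6 + 60 + 26) / 6
= 92 / 6
= 15.33


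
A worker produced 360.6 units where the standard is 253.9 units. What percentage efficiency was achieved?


Efficiency = (actual / standard) × 100
= (360.6 / 253.9) × 100
= 142.0%


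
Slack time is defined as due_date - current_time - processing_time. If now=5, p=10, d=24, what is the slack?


Slack = due - current_time - processing
= 24 - 5 - 10
= 9


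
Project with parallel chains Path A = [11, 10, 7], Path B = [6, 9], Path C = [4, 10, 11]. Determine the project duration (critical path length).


Path A: 11 + 10 + 7 = 28
Path B: 6 + 9 = 15
Path C: 4 + 10 + 11 = 25
Critical path = longest = max(28, 15, 25)
= 28 (Path A)


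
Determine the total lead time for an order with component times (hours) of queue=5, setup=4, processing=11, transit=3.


Lead time = queue + setup + processing + transit
= 5 + 4 + 11 + 3
= 23 hours


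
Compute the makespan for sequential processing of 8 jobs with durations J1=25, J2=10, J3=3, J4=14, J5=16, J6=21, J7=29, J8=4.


Sequential makespan: sum all processing times
= 25 + 10 + 3 + 14 + 16 + 21 + 29 + 4
= 122 time units


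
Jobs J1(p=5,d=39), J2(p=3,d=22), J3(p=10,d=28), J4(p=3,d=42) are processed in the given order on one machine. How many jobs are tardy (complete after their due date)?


Completion vs due date:
  J1: C=5, d=39 → on time
  J2: C=8, d=22 → on time
  J3: C=18, d=28 → on time
  J4: C=21, d=42 → on time
Tardy jobs: none
Count = 0


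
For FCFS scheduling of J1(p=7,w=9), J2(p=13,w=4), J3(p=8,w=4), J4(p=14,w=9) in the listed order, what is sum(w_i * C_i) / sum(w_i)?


Completion times:
  J1: C=7, w×C=9×7=63
  J2: C=20, w×C=4×20=80
  J3: C=28, w×C=4×28=112
  J4: C=42, w×C=9×42=378
Sum w×C = 633
Sum w = 26
Weighted avg = 633/26
= 24.35


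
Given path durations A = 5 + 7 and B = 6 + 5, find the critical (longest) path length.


Path A: 5 + 7 = 12
Path B: 6 + 5 = 11
Critical path = longest = max(12, 11)
= 12 (Path A)


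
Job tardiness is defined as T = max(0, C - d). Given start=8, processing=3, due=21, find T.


Completion = start + processing = 8 + 3 = 11
Tardiness = max(0, C - d) = max(0, 11 - 21)
= max(0, -10)
= 0


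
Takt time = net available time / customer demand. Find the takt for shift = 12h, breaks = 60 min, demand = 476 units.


Available = 12×60 - 60 = 660 min
Takt time = 660 / 476
= 1.39 min/unit


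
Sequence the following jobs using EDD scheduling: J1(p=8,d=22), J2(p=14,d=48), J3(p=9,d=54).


EDD: sort by earliest due date
  J1: d=22, p=8
  J2: d=48, p=14
  J3: d=54, p=9
Order: J1 → J2 → J3


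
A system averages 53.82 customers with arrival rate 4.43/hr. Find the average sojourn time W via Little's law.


Little's law: L = λW → W = L / λ
= 53.82 / 4.43
= 12.15 hours


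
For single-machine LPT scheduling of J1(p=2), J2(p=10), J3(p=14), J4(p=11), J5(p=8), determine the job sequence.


LPT: sort by longest processing time first
  J3: p=14
  J4: p=11
  J2: p=10
  J5: p=8
  J1: p=2
Order: J3 → J4 → J2 → J5 → J1


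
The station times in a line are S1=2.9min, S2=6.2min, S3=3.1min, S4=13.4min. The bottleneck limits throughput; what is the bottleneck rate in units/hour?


Bottleneck = longest station time
Station times: [2.9, 6.2, 3.1, 13.4]
Max = 13.4 min
Rate = 60 / 13.4
= 4.48 units/hour (bottleneck: 13.4min)


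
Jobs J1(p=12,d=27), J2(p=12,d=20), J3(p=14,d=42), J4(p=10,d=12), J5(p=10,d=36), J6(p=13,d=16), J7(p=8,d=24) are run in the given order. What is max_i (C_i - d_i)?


Lateness per job (L = C - d):
  J1: C=12, d=27, L=-15
  J2: C=24, d=20, L=4
  J3: C=38, d=42, L=-4
  J4: C=48, d=12, L=36
  J5: C=58, d=36, L=22
  J6: C=71, d=16, L=55
  J7: C=79, d=24, L=55
Lmax = max(-15, 4, -4, 36, 22, 55, 55)
= 55


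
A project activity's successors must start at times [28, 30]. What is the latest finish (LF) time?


LF = min of all successor start times
Successors start at: [28, 30]
LF = min(28, 30)
= 28


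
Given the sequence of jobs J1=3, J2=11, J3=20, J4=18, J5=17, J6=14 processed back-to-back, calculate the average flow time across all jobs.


Completion times:
  J1: completes at 3
  J2: completes at 14
  J3: completes at 34
  J4: completes at 52
  J5: completes at 69
  J6: completes at 83
Sum = 255
Average = 255/6
= 42.50


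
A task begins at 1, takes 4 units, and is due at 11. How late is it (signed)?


Completion = 1 + 4 = 5
Lateness = C - d = 5 - 11
= -6


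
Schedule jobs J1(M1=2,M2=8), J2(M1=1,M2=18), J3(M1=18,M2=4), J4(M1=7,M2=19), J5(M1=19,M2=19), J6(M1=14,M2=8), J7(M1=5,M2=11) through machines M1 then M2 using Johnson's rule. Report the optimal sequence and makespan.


Johnson's rule:
Group 1 (M1≤M2, sort by M1): ['J2', 'J1', 'J7', 'J4', 'J5']
Group 2 (M1>M2, sort desc M2): ['J6', 'J3']
Sequence: J2 → J1 → J7 → J4 → J5 → J6 → J3
Makespan calculation:
  J2: M1 done=1, M2 done=19
  J1: M1 done=3, M2 done=27
  J7: M1 done=8, M2 done=38
  J4: M1 done=15, M2 done=57
  J5: M1 done=34, M2 done=76
  J6: M1 done=48, M2 done=84
  J3: M1 done=66, M2 done=88
= Sequence: J2 → J1 → J7 → J4 → J5 → J6 → J3, Makespan: 88


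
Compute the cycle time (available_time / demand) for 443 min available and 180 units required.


Cycle time = available time / demand
= 443 / 180
= 2.46 min/unit


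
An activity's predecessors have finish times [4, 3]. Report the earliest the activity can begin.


ES = max of all predecessor completion times
Predecessors: [4, 3]
ES = max(4, 3)
= 4


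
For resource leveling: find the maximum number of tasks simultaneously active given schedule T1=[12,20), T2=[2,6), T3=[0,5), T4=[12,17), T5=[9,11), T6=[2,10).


Check each time point for overlaps:
  t=2: 3 tasks active (T2, T3, T6)
Max concurrent = 3


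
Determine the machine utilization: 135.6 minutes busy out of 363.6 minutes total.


Utilization = busy / total × 100
= 135.6 / 363.6 × 100
= 37.3%


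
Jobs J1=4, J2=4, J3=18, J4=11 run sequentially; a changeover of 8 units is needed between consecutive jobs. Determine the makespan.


Makespan = Σ processing + (n-1) × setup
= (4 + 4 + 18 + 11) + (4-1)×8
= 37 + 24
= 61 time units


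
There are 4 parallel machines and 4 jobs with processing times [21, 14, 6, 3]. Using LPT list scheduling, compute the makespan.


Jobs (LPT sorted): [21, 14, 6, 3]
Machines: 4
  J=21 → Machine 1 (load: 0+21=21)
  J=14 → Machine 2 (load: 0+14=14)
  J=6 → Machine 3 (load: 0+6=6)
  J=3 → Machine 4 (load: 0+3=3)
Machine loads: [21, 14, 6, 3]
Makespan = max = 21 time units


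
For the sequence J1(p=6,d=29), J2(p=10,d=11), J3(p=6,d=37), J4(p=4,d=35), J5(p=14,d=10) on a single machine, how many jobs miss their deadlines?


Completion vs due date:
  J1: C=6, d=29 → on time
  J2: C=16, d=11 → TARDY
  J3: C=22, d=37 → on time
  J4: C=26, d=35 → on time
  J5: C=40, d=10 → TARDY
Tardy jobs: J2, J5
Count = 2


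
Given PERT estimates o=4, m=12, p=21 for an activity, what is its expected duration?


te = (o + 4m + p) / 6
= (4 + 4×12 + 21) / 6
= (4 + 48 + 21) / 6
= 73 / 6
= 12.17


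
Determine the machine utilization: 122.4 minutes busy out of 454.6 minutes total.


Utilization = busy / total × 100
= 122.4 / 454.6 × 100
= 26.9%


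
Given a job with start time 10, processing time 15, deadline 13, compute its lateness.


Completion = 10 + 15 = 25
Lateness = C - d = 25 - 13
= 12


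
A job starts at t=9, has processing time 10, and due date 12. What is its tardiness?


Completion = start + processing = 9 + 10 = 19
Tardiness = max(0, C - d) = max(0, 19 - 12)
= max(0, 7)
= 7


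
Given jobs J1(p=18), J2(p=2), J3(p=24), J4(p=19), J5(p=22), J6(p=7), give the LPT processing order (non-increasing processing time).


LPT: sort by longest processing time first
  J3: p=24
  J5: p=22
  J4: p=19
  J1: p=18
  J6: p=7
  J2: p=2
Order: J3 → J5 → J4 → J1 → J6 → J2


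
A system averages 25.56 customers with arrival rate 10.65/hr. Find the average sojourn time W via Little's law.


Little's law: L = λW → W = L / λ
= 25.56 / 10.65
= 2.40 hours


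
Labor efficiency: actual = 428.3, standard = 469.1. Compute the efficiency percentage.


Efficiency = (actual / standard) × 100
= (428.3 / 469.1) × 100
= 91.3%


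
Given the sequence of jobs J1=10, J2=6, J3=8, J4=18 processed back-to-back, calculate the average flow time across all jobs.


Completion times:
  J1: completes at 10
  J2: completes at 16
  J3: completes at 24
  J4: completes at 42
Sum = 92
Average = 92/4
= 23.00


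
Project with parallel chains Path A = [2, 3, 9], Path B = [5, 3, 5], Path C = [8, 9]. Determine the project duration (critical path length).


Path A: 2 + 3 + 9 = 14
Path B: 5 + 3 + 5 = 13
Path C: 8 + 9 = 17
Critical path = longest = max(14, 13, 17)
= 17 (Path C)


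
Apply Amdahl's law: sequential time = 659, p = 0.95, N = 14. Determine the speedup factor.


Amdahl's law: T_p = T × ((1-p) + p/N)
= 659 × ((1-0.95) + 0.95/14)
= 659 × (0.05 + 0.0679)
= 659 × 0.1179
= 77.67
Speedup = 659/77.67
= 8.48×


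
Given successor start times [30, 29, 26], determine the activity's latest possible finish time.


LF = min of all successor start times
Successors start at: [30, 29, 26]
LF = min(30, 29, 26)
= 26


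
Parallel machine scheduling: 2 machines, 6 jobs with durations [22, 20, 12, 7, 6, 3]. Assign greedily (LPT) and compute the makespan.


Jobs (LPT sorted): [22, 20, 12, 7, 6, 3]
Machines: 2
  J=22 → Machine 1 (load: 0+22=22)
  J=20 → Machine 2 (load: 0+20=20)
  J=12 → Machine 2 (load: 20+12=32)
  J=7 → Machine 1 (load: 22+7=29)
  J=6 → Machine 1 (load: 29+6=35)
  J=3 → Machine 2 (load: 32+3=35)
Machine loads: [35, 35]
Makespan = max = 35 time units


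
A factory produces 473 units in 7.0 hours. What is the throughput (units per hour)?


Throughput = units / time
= 473 / 7.0
= 67.6 units/hour


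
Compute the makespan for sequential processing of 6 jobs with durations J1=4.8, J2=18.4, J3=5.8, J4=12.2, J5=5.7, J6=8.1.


Sequential makespan: sum all processing times
= 4.8 + 18.4 + 5.8 + 12.2 + 5.7 + 8.1
= 55.0 time units


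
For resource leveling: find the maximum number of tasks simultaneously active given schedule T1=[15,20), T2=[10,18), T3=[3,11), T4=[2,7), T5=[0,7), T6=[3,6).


Check each time point for overlaps:
  t=3: 4 tasks active (T3, T4, T5, T6)
Max concurrent = 4


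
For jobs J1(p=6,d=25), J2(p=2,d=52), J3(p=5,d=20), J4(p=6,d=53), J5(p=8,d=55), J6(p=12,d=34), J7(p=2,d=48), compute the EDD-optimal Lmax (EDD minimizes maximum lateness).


EDD order: J3 → J1 → J6 → J7 → J2 → J4 → J5
Completion and lateness:
  J3: C=5, d=20, L=5-20=-15
  J1: C=11, d=25, L=11-25=-14
  J6: C=23, d=34, L=23-34=-11
  J7: C=25, d=48, L=25-48=-23
  J2: C=27, d=52, L=27-52=-25
  J4: C=33, d=53, L=33-53=-20
  J5: C=41, d=55, L=41-55=-14
Lmax = max(-15, -14, -11, -23, -25, -20, -14)
= -11


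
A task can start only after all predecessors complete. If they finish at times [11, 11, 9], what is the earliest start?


ES = max of all predecessor completion times
Predecessors: [11, 11, 9]
ES = max(11, 11, 9)
= 11


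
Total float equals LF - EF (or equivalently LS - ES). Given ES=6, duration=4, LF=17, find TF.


EF = ES + duration = 6 + 4 = 10
LS = LF - duration = 17 - 4 = 13
Total Float = LF - EF = 17 - 10
(or LS - ES = 13 - 6)
= 7


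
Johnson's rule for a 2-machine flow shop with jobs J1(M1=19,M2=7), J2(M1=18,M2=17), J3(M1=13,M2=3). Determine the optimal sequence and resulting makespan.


Johnson's rule:
Group 1 (M1≤M2, sort by M1): []
Group 2 (M1>M2, sort desc M2): ['J2', 'J1', 'J3']
Sequence: J2 → J1 → J3
Makespan calculation:
  J2: M1 done=18, M2 done=35
  J1: M1 done=37, M2 done=44
  J3: M1 done=50, M2 done=53
= Sequence: J2 → J1 → J3, Makespan: 53


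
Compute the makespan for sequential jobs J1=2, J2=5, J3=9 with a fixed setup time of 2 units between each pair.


Makespan = Σ processing + (n-1) × setup
= (2 + 5 + 9) + (3-1)×2
= 16 + 4
= 20 time units


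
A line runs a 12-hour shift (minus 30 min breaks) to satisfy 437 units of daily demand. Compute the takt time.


Available = 12×60 - 30 = 690 min
Takt time = 690 / 437
= 1.58 min/unit


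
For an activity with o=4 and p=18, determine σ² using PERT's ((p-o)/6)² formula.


σ² = ((p - o) / 6)² = (p - o)² / 36
= (18 - 4)² / 36
= 14² / 36
= 196 / 36
= 5.4444


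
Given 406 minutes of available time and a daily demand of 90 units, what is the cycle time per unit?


Cycle time = available time / demand
= 406 / 90
= 4.51 min/unit


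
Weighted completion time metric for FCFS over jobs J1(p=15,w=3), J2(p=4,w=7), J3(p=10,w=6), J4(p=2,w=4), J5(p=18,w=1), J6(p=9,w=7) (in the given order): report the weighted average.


Completion times:
  J1: C=15, w×C=3×15=45
  J2: C=19, w×C=7×19=133
  J3: C=29, w×C=6×29=174
  J4: C=31, w×C=4×31=124
  J5: C=49, w×C=1×49=49
  J6: C=58, w×C=7×58=406
Sum w×C = 931
Sum w = 28
Weighted avg = 931/28
= 33.25


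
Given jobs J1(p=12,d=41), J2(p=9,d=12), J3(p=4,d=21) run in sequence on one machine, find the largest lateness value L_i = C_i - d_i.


Lateness per job (L = C - d):
  J1: C=12, d=41, L=-29
  J2: C=21, d=12, L=9
  J3: C=25, d=21, L=4
Lmax = max(-29, 9, 4)
= 9


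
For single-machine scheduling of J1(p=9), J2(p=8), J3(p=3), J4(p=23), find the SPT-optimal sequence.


SPT: sort by shortest processing time
  J3: p=3
  J2: p=8
  J1: p=9
  J4: p=23
Order: J3 → J2 → J1 → J4


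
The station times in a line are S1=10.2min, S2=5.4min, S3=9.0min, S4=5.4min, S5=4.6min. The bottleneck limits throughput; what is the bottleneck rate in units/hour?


Bottleneck = longest station time
Station times: [10.2, 5.4, 9.0, 5.4, 4.6]
Max = 10.2 min
Rate = 60 / 10.2
= 5.88 units/hour (bottleneck: 10.2min)


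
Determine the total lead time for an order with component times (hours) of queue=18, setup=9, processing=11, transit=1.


Lead time = queue + setup + processing + transit
= 18 + 9 + 11 + 1
= 39 hours


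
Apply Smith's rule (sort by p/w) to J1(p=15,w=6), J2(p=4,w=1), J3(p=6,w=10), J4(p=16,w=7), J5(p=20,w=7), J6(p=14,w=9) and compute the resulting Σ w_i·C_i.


WSPT order (by p/w): J3 → J6 → J4 → J1 → J5 → J2
  J3: C=6, w·C=10×6=60
  J6: C=20, w·C=9×20=180
  J4: C=36, w·C=7×36=252
  J1: C=51, w·C=6×51=306
  J5: C=71, w·C=7×71=497
  J2: C=75, w·C=1×75=75
Σ w·C = 1370
= 1370


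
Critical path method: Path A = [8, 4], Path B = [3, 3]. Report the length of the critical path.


Path A: 8 + 4 = 12
Path B: 3 + 3 = 6
Critical path = longest = max(12, 6)
= 12 (Path A)


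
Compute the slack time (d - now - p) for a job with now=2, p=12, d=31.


Slack = due - current_time - processing
= 31 - 2 - 12
= 17


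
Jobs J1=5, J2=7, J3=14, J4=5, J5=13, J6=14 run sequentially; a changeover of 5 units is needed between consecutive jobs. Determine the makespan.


Makespan = Σ processing + (n-1) × setup
= (5 + 7 + 14 + 5 + 13 + 14) + (6-1)×5
= 58 + 25
= 83 time units


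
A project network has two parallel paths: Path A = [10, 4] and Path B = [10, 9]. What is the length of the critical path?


Path A: 10 + 4 = 14
Path B: 10 + 9 = 19
Critical path = longest = max(14, 19)
= 19 (Path B)


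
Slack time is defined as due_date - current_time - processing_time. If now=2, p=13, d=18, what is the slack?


Slack = due - current_time - processing
= 18 - 2 - 13
= 3


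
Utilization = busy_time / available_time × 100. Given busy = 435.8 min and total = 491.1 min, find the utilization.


Utilization = busy / total × 100
= 435.8 / 491.1 × 100
= 88.7%


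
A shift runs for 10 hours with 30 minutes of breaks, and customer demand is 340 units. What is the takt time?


Available = 10×60 - 30 = 570 min
Takt time = 570 / 340
= 1.68 min/unit


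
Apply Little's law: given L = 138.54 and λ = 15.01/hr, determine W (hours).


Little's law: L = λW → W = L / λ
= 138.54 / 15.01
= 9.23 hours


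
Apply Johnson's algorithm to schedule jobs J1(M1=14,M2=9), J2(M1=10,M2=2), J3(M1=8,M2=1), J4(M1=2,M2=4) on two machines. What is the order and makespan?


Johnson's rule:
Group 1 (M1≤M2, sort by M1): ['J4']
Group 2 (M1>M2, sort desc M2): ['J1', 'J2', 'J3']
Sequence: J4 → J1 → J2 → J3
Makespan calculation:
  J4: M1 done=2, M2 done=6
  J1: M1 done=16, M2 done=25
  J2: M1 done=26, M2 done=28
  J3: M1 done=34, M2 done=35
= Sequence: J4 → J1 → J2 → J3, Makespan: 35


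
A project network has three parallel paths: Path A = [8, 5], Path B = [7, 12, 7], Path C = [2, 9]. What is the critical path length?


Path A: 8 + 5 = 13
Path B: 7 + 12 + 7 = 26
Path C: 2 + 9 = 11
Critical path = longest = max(13, 26, 11)
= 26 (Path B)


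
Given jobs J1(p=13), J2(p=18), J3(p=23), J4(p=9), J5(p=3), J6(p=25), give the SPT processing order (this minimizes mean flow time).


SPT: sort by shortest processing time
  J5: p=3
  J4: p=9
  J1: p=13
  J2: p=18
  J3: p=23
  J6: p=25
Order: J5 → J4 → J1 → J2 → J3 → J6


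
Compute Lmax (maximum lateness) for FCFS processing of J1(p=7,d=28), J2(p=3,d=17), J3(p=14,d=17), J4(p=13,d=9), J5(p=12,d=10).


Lateness per job (L = C - d):
  J1: C=7, d=28, L=-21
  J2: C=10, d=17, L=-7
  J3: C=24, d=17, L=7
  J4: C=37, d=9, L=28
  J5: C=49, d=10, L=39
Lmax = max(-21, -7, 7, 28, 39)
= 39


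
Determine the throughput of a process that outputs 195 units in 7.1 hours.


Throughput = units / time
= 195 / 7.1
= 27.5 units/hour


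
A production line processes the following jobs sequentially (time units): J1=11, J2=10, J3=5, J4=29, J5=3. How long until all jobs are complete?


Sequential makespan: sum all processing times
= 11 + 10 + 5 + 29 + 3
= 58 time units


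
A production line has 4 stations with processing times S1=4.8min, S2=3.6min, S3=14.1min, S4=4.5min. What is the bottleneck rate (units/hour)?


Bottleneck = longest station time
Station times: [4.8, 3.6, 14.1, 4.5]
Max = 14.1 min
Rate = 60 / 14.1
= 4.26 units/hour (bottleneck: 14.1min)


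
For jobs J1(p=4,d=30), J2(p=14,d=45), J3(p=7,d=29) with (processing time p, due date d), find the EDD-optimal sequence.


EDD: sort by earliest due date
  J3: d=29, p=7
  J1: d=30, p=4
  J2: d=45, p=14
Order: J3 → J1 → J2


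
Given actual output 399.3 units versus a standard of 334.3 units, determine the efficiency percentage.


Efficiency = (actual / standard) × 100
= (399.3 / 334.3) × 100
= 119.4%


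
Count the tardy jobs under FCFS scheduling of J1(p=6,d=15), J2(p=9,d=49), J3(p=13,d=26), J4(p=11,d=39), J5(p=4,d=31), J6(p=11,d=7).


Completion vs due date:
  J1: C=6, d=15 → on time
  J2: C=15, d=49 → on time
  J3: C=28, d=26 → TARDY
  J4: C=39, d=39 → on time
  J5: C=43, d=31 → TARDY
  J6: C=54, d=7 → TARDY
Tardy jobs: J3, J5, J6
Count = 3


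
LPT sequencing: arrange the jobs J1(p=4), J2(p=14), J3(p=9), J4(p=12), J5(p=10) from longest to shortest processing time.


LPT: sort by longest processing time first
  J2: p=14
  J4: p=12
  J5: p=10
  J3: p=9
  J1: p=4
Order: J2 → J4 → J5 → J3 → J1


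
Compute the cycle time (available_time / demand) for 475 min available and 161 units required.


Cycle time = available time / demand
= 475 / 161
= 2.95 min/unit


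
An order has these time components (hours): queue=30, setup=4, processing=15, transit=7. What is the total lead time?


Lead time = queue + setup + processing + transit
= 30 + 4 + 15 + 7
= 56 hours


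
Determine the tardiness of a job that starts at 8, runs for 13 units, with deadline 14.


Completion = start + processing = 8 + 13 = 21
Tardiness = max(0, C - d) = max(0, 21 - 14)
= max(0, 7)
= 7


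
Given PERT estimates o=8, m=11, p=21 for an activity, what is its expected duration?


te = (o + 4m + p) / 6
= (8 + 4×11 + 21) / 6
= (8 + 44 + 21) / 6
= 73 / 6
= 12.17


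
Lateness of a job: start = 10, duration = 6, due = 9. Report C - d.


Completion = 10 + 6 = 16
Lateness = C - d = 16 - 9
= 7


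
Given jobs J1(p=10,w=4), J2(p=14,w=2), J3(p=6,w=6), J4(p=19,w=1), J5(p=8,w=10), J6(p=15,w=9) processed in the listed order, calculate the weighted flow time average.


Completion times:
  J1: C=10, w×C=4×10=40
  J2: C=24, w×C=2×24=48
  J3: C=30, w×C=6×30=180
  J4: C=49, w×C=1×49=49
  J5: C=57, w×C=10×57=570
  J6: C=72, w×C=9×72=648
Sum w×C = 1535
Sum w = 32
Weighted avg = 1535/32
= 47.97


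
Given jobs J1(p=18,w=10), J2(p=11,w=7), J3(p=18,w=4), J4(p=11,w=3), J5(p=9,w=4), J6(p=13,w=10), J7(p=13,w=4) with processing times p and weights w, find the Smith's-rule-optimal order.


WSPT (Smith's rule): sort by p/w ascending
  J6: p/w = 13/10 = 1.300
  J2: p/w = 11/7 = 1.571
  J1: p/w = 18/10 = 1.800
  J5: p/w = 9/4 = 2.250
  J7: p/w = 13/4 = 3.250
  J4: p/w = 11/3 = 3.667
  J3: p/w = 18/4 = 4.500
Order: J6 → J2 → J1 → J5 → J7 → J4 → J3


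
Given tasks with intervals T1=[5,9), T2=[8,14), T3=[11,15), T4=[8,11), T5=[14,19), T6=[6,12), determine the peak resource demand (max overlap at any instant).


Check each time point for overlaps:
  t=8: 4 tasks active (T1, T2, T4, T6)
Max concurrent = 4


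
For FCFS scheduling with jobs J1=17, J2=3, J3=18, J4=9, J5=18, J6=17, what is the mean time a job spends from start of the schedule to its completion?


Completion times:
  J1: completes at 17
  J2: completes at 20
  J3: completes at 38
  J4: completes at 47
  J5: completes at 65
  J6: completes at 82
Sum = 269
Average = 269/6
= 44.83


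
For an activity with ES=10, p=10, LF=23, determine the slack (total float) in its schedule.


EF = ES + duration = 10 + 10 = 20
LS = LF - duration = 23 - 10 = 13
Total Float = LF - EF = 23 - 20
(or LS - ES = 13 - 10)
= 3


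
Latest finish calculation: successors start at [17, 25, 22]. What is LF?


LF = min of all successor start times
Successors start at: [17, 25, 22]
LF = min(17, 25, 22)
= 17


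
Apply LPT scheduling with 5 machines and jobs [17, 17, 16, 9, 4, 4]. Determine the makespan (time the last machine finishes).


Jobs (LPT sorted): [17, 17, 16, 9, 4, 4]
Machines: 5
  J=17 → Machine 1 (load: 0+17=17)
  J=17 → Machine 2 (load: 0+17=17)
  J=16 → Machine 3 (load: 0+16=16)
  J=9 → Machine 4 (load: 0+9=9)
  J=4 → Machine 5 (load: 0+4=4)
  J=4 → Machine 5 (load: 4+4=8)
Machine loads: [17, 17, 16, 9, 8]
Makespan = max = 17 time units


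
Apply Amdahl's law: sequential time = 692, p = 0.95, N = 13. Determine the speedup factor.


Amdahl's law: T_p = T × ((1-p) + p/N)
= 692 × ((1-0.95) + 0.95/13)
= 692 × (0.05 + 0.0731)
= 692 × 0.1231
= 85.17
Speedup = 692/85.17
= 8.12×


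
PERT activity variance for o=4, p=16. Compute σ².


σ² = ((p - o) / 6)² = (p - o)² / 36
= (16 - 4)² / 36
= 12² / 36
= 144 / 36
= 4.0000


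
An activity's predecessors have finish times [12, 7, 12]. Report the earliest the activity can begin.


ES = max of all predecessor completion times
Predecessors: [12, 7, 12]
ES = max(12, 7, 12)
= 12


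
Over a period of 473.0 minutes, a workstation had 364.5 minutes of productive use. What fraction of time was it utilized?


Utilization = busy / total × 100
= 364.5 / 473.0 × 100
= 77.1%


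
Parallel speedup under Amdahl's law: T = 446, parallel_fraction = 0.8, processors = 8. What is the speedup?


Amdahl's law: T_p = T × ((1-p) + p/N)
= 446 × ((1-0.8) + 0.8/8)
= 446 × (0.20 + 0.1000)
= 446 × 0.3000
= 133.80
Speedup = 446/133.80
= 3.33×


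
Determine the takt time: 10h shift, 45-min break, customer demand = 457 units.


Available = 10×60 - 45 = 555 min
Takt time = 555 / 457
= 1.21 min/unit
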